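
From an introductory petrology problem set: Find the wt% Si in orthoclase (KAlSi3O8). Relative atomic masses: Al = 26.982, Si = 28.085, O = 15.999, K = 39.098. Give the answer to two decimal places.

Formula mass = 1·39.098 + 1·26.982 + 3·28.085 + 8·15.999 = 278.327 g/mol, of which 84.255 g is Si.
So Si makes up 84.255/278.327 = 0.3027 of the mass, i.e. 30.27%.

30.27 wt%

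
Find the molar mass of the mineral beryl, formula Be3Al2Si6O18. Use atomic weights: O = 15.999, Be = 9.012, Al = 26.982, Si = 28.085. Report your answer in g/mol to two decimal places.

The formula mass is the sum 3·9.012 + 2·26.982 + 6·28.085 + 18·15.999.

537.49 g/mol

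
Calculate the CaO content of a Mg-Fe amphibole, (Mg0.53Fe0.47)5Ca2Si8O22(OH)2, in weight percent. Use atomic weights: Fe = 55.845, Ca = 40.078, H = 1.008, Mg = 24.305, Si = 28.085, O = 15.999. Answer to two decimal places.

12.65 wt%

Formula mass = 886.472 g/mol.
2 Ca → 2.0000 mol CaO per formula unit; M(CaO) = 56.077, so CaO mass = 112.154 g.
112.154/886.472 × 100 = 12.65 wt%.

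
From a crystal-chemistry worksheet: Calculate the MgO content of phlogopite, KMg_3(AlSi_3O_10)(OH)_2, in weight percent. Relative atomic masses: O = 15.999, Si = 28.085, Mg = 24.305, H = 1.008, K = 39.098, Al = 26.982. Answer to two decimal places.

M(KMg_3(AlSi_3O_10)(OH)_2) = 417.254 g/mol; M(MgO) = 40.304 g/mol.
Moles MgO per formula unit = 3 Mg ÷ 1 = 3.0000.
MgO fraction = (3.0000 × 40.304) / 417.254 = 120.912/417.254 = 0.2898.

28.98 wt%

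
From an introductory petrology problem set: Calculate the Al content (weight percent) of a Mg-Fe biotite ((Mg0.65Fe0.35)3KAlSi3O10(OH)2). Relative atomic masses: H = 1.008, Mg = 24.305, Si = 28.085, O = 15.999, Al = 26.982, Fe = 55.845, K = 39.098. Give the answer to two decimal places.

Molar mass of (Mg0.65Fe0.35)3KAlSi3O10(OH)2: 1.95*24.305 + 1.05*55.845 + 1*39.098 + 1*26.982 + 3*28.085 + 12*15.999 + 2*1.008 = 450.371 g/mol.
Mass of Al per formula unit: 1 × 26.982 = 26.982 g.
Weight fraction Al = 26.982 / 450.371 = 0.0599.

5.99 weight percent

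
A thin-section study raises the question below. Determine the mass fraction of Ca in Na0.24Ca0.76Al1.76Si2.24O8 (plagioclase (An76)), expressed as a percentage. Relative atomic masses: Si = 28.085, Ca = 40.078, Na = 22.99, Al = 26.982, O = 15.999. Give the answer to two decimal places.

Formula mass = 0.24×22.99 + 0.76×40.078 + 1.76×26.982 + 2.24×28.085 + 8×15.999 = 274.368 g/mol, of which 30.459 g is Ca.
So Ca makes up 30.459/274.368 = 0.1110 of the mass, i.e. 11.10%.

11.10 wt%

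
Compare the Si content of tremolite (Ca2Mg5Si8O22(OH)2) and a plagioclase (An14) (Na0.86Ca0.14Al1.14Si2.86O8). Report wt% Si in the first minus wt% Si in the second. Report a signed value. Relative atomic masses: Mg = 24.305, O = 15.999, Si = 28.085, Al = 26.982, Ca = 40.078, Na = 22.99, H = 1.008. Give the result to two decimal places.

-2.71 percentage points

First mineral: 224.680 g Si in 812.353 g formula = 27.66 wt% Si.
Second mineral: 80.323 g Si in 264.457 g formula = 30.37 wt% Si.
27.66% − 30.37% gives a difference of -2.71 percentage points.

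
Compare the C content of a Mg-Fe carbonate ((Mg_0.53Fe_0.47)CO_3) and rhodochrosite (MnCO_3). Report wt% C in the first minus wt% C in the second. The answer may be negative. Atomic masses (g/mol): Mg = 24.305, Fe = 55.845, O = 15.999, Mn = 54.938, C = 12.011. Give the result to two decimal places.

M((Mg_0.53Fe_0.47)CO_3) = 99.137 g/mol, so wt% C = 12.011/99.137 × 100 = 12.12%.
M(MnCO_3) = 114.946 g/mol, so wt% C = 12.011/114.946 × 100 = 10.45%.
12.12 − 10.45 = 1.67 pp.

1.67 percentage points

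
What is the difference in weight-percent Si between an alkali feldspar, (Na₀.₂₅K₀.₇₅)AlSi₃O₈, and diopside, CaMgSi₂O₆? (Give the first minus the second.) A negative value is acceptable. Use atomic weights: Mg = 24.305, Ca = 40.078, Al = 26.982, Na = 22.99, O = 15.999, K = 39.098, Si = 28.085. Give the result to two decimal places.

4.78 percentage points

Si in (Na₀.₂₅K₀.₇₅)AlSi₃O₈: molar mass 274.300 g/mol; 3×28.085 = 84.255 g → 30.72 wt%.
Si in CaMgSi₂O₆: molar mass 216.547 g/mol; 2×28.085 = 56.170 g → 25.94 wt%.
Difference = 30.72 − 25.94 = 4.78 percentage points.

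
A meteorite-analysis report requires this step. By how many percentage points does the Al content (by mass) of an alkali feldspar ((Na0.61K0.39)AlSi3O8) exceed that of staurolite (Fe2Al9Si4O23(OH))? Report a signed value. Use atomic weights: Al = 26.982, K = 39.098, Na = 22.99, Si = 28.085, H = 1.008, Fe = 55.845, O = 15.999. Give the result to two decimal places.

-18.46 percentage points

First mineral: 26.982 g Al in 268.501 g formula = 10.05 wt% Al.
Second mineral: 242.838 g Al in 851.852 g formula = 28.51 wt% Al.
10.05% − 28.51% gives a difference of -18.46 percentage points.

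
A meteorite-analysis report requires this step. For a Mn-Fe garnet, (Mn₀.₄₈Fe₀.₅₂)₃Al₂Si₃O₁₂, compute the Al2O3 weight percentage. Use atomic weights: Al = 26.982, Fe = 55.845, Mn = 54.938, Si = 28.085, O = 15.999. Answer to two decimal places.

M((Mn₀.₄₈Fe₀.₅₂)₃Al₂Si₃O₁₂) = 496.436 g/mol; M(Al2O3) = 101.961 g/mol.
Moles Al2O3 per formula unit = 2 Al ÷ 2 = 1.0000.
Al2O3 fraction = (1.0000 × 101.961) / 496.436 = 101.961/496.436 = 0.2054.

20.54 wt%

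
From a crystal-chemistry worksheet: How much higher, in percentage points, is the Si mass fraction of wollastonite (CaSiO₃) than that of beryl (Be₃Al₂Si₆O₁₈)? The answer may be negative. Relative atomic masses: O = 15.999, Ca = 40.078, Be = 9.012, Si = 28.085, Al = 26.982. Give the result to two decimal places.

Si in CaSiO₃: molar mass 116.160 g/mol; 1×28.085 = 28.085 g → 24.18 wt%.
Si in Be₃Al₂Si₆O₁₈: molar mass 537.492 g/mol; 6×28.085 = 168.510 g → 31.35 wt%.
Difference = 24.18 − 31.35 = -7.17 percentage points.

-7.17 percentage points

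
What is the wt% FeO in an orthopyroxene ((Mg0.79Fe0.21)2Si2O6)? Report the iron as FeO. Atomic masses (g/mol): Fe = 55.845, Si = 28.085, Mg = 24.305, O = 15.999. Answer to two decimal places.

14.10 wt%

Molar mass of (Mg0.79Fe0.21)2Si2O6 = 1.58·24.305 + 0.42·55.845 + 2·28.085 + 6·15.999 = 214.021 g/mol.
Each formula unit contains 0.42 Fe, equivalent to 0.42/1 = 0.4200 mol FeO.
M(FeO) = 1×55.845 + 1×15.999 = 71.844 g/mol.
Mass of FeO per formula unit = 0.4200 × 71.844 = 30.174 g.
FeO wt% = 30.174 / 214.021 × 100 = 14.10%.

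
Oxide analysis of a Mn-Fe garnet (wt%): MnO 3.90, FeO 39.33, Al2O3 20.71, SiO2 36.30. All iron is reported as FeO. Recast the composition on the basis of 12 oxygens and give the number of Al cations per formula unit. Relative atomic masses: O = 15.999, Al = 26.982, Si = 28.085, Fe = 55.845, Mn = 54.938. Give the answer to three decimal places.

3.90 wt% MnO ÷ 70.937 g/mol = 0.05498 mol, giving 0.05498 Mn and 0.05498 O.
39.33 wt% FeO ÷ 71.844 g/mol = 0.54744 mol, giving 0.54744 Fe and 0.54744 O.
20.71 wt% Al2O3 ÷ 101.961 g/mol = 0.20312 mol, giving 0.40624 Al and 0.60936 O.
36.30 wt% SiO2 ÷ 60.083 g/mol = 0.60416 mol, giving 0.60416 Si and 1.20832 O.
Oxygen sums to 2.42010; scaling by 12/2.42010 = 4.95847 puts the formula on 12 O.
Al: 0.40624 × 4.95847 = 2.014 atoms per formula unit.

2.014 Al apfu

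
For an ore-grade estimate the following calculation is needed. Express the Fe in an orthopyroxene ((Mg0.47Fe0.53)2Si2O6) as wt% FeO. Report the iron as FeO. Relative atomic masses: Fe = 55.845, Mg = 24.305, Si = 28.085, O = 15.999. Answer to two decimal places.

32.52 wt%

Formula mass = 234.206 g/mol.
1.06 Fe → 1.0600 mol FeO per formula unit; M(FeO) = 71.844, so FeO mass = 76.155 g.
76.155/234.206 × 100 = 32.52 wt%.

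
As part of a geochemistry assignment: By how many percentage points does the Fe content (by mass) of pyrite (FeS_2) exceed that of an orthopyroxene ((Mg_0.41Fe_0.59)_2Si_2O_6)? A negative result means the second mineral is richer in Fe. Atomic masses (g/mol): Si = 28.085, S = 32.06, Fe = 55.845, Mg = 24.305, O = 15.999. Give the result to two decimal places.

18.86 percentage points

Fe in FeS_2: molar mass 119.965 g/mol; 1×55.845 = 55.845 g → 46.55 wt%.
Fe in (Mg_0.41Fe_0.59)_2Si_2O_6: molar mass 237.991 g/mol; 1.18×55.845 = 65.897 g → 27.69 wt%.
Difference = 46.55 − 27.69 = 18.86 percentage points.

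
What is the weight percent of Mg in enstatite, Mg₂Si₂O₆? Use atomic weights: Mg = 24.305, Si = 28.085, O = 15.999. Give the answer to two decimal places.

Formula mass = 2*24.305 + 2*28.085 + 6*15.999 = 200.774 g/mol, of which 48.610 g is Mg.
So Mg makes up 48.610/200.774 = 0.2421 of the mass, i.e. 24.21%.

24.21 wt%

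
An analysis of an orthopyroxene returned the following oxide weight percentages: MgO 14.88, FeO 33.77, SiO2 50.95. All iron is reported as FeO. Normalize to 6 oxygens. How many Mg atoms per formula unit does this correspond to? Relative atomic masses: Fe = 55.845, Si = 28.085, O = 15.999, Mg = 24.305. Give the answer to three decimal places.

0.874 Mg apfu

14.88 wt% MgO ÷ 40.304 g/mol = 0.36919 mol, giving 0.36919 Mg and 0.36919 O.
33.77 wt% FeO ÷ 71.844 g/mol = 0.47005 mol, giving 0.47005 Fe and 0.47005 O.
50.95 wt% SiO2 ÷ 60.083 g/mol = 0.84799 mol, giving 0.84799 Si and 1.69598 O.
Oxygen sums to 2.53522; scaling by 6/2.53522 = 2.36666 puts the formula on 6 O.
Mg: 0.36919 × 2.36666 = 0.874 atoms per formula unit.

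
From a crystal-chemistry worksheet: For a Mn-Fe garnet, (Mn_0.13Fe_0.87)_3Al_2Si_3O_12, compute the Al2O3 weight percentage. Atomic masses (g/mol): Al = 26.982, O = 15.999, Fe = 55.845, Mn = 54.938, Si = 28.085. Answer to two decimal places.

20.50 wt%

Molar mass of (Mn_0.13Fe_0.87)_3Al_2Si_3O_12 = 0.39×54.938 + 2.61×55.845 + 2×26.982 + 3×28.085 + 12×15.999 = 497.388 g/mol.
Each formula unit contains 2 Al, equivalent to 2/2 = 1.0000 mol Al2O3.
M(Al2O3) = 2×26.982 + 3×15.999 = 101.961 g/mol.
Mass of Al2O3 per formula unit = 1.0000 × 101.961 = 101.961 g.
Al2O3 wt% = 101.961 / 497.388 × 100 = 20.50%.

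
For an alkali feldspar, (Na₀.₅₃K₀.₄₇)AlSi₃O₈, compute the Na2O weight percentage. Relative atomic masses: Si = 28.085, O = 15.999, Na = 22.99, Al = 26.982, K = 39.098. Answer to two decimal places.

6.09 wt%

Formula mass = 269.790 g/mol.
0.53 Na → 0.2650 mol Na2O per formula unit; M(Na2O) = 61.979, so Na2O mass = 16.424 g.
16.424/269.790 × 100 = 6.09 wt%.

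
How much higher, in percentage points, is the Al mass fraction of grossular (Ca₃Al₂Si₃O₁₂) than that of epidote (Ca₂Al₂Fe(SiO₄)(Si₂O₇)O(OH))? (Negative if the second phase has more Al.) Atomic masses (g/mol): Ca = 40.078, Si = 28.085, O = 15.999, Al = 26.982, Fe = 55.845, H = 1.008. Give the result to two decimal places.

0.81 percentage points

First mineral: 53.964 g Al in 450.441 g formula = 11.98 wt% Al.
Second mineral: 53.964 g Al in 483.215 g formula = 11.17 wt% Al.
11.98% − 11.17% gives a difference of 0.81 percentage points.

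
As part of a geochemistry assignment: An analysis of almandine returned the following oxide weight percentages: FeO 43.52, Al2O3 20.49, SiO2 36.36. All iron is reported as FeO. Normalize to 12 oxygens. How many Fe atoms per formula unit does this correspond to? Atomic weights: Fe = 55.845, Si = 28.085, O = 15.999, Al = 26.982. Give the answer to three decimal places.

3.005 Fe apfu

FeO: 43.52/71.844 = 0.60576 mol → 0.60576 mol Fe, 0.60576 mol O.
Al2O3: 20.49/101.961 = 0.20096 mol → 0.40192 mol Al, 0.60288 mol O.
SiO2: 36.36/60.083 = 0.60516 mol → 0.60516 mol Si, 1.21032 mol O.
Total oxygen = 2.41896 mol. Normalization factor = 12/2.41896 = 4.96081.
Fe per 12 O = 0.60576 × 4.96081 = 3.005.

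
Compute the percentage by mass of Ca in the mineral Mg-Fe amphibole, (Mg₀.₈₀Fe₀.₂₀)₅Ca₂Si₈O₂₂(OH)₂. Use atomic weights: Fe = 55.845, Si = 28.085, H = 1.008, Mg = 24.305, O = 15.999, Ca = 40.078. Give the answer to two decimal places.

9.50 wt%

Molar mass of (Mg₀.₈₀Fe₀.₂₀)₅Ca₂Si₈O₂₂(OH)₂: 4×24.305 + 1×55.845 + 2×40.078 + 8×28.085 + 24×15.999 + 2×1.008 = 843.893 g/mol.
Mass of Ca per formula unit: 2 × 40.078 = 80.156 g.
Weight fraction Ca = 80.156 / 843.893 = 0.0950.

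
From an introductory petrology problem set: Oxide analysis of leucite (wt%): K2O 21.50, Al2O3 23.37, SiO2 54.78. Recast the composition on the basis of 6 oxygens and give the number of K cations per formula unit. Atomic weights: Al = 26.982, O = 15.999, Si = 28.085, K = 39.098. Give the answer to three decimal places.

1.000 K apfu

K2O: 21.50/94.195 = 0.22825 mol → 0.45650 mol K, 0.22825 mol O.
Al2O3: 23.37/101.961 = 0.22921 mol → 0.45842 mol Al, 0.68763 mol O.
SiO2: 54.78/60.083 = 0.91174 mol → 0.91174 mol Si, 1.82348 mol O.
Total oxygen = 2.73936 mol. Normalization factor = 6/2.73936 = 2.19029.
K per 6 O = 0.45650 × 2.19029 = 1.000.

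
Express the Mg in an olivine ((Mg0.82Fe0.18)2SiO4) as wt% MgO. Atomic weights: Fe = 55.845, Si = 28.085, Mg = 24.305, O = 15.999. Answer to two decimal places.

43.47 wt%

Molar mass of (Mg0.82Fe0.18)2SiO4 = 1.64*24.305 + 0.36*55.845 + 1*28.085 + 4*15.999 = 152.045 g/mol.
Each formula unit contains 1.64 Mg, equivalent to 1.64/1 = 1.6400 mol MgO.
M(MgO) = 1×24.305 + 1×15.999 = 40.304 g/mol.
Mass of MgO per formula unit = 1.6400 × 40.304 = 66.099 g.
MgO wt% = 66.099 / 152.045 × 100 = 43.47%.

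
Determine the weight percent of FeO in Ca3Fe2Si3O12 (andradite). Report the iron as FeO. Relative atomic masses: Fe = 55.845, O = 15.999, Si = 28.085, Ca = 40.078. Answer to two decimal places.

28.28 wt%

Formula mass = 508.167 g/mol.
2 Fe → 2.0000 mol FeO per formula unit; M(FeO) = 71.844, so FeO mass = 143.688 g.
143.688/508.167 × 100 = 28.28 wt%.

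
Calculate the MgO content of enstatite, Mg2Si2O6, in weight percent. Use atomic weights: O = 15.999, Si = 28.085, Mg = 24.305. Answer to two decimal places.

40.15 wt%

Formula mass = 200.774 g/mol.
2 Mg → 2.0000 mol MgO per formula unit; M(MgO) = 40.304, so MgO mass = 80.608 g.
80.608/200.774 × 100 = 40.15 wt%.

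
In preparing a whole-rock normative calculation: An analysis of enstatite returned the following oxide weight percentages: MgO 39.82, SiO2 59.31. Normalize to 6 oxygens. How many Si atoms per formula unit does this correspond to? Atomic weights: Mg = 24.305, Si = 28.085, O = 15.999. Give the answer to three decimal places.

1.999 Si apfu

MgO (M=40.304): mol = 0.98799; Mg = 0.98799, O = 0.98799.
SiO2 (M=60.083): mol = 0.98713; Si = 0.98713, O = 1.97426.
ΣO = 2.96225; factor = 6/ΣO = 2.02549.
Si apfu = 0.98713 × 2.02549 = 1.999.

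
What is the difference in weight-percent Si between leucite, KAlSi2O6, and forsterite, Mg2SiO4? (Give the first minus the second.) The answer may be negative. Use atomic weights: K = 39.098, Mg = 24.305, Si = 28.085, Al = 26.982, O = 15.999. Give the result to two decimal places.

First mineral: 56.170 g Si in 218.244 g formula = 25.74 wt% Si.
Second mineral: 28.085 g Si in 140.691 g formula = 19.96 wt% Si.
25.74% − 19.96% gives a difference of 5.78 percentage points.

5.78 percentage points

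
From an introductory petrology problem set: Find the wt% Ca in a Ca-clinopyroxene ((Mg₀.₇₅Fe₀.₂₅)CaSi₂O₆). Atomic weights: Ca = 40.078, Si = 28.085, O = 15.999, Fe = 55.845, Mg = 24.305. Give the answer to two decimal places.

17.86 mass %

M((Mg₀.₇₅Fe₀.₂₅)CaSi₂O₆) = 224.432 g/mol.
Ca contributes 1 × 40.078 = 40.078 g per mole.
40.078/224.432 = 0.1786 → 17.86%.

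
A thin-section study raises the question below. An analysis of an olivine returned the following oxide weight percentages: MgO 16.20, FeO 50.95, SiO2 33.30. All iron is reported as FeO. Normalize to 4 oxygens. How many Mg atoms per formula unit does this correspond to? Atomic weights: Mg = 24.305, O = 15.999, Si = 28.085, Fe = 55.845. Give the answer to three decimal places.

16.20 wt% MgO ÷ 40.304 g/mol = 0.40195 mol, giving 0.40195 Mg and 0.40195 O.
50.95 wt% FeO ÷ 71.844 g/mol = 0.70918 mol, giving 0.70918 Fe and 0.70918 O.
33.30 wt% SiO2 ÷ 60.083 g/mol = 0.55423 mol, giving 0.55423 Si and 1.10846 O.
Oxygen sums to 2.21959; scaling by 4/2.21959 = 1.80213 puts the formula on 4 O.
Mg: 0.40195 × 1.80213 = 0.724 atoms per formula unit.

0.724 Mg apfu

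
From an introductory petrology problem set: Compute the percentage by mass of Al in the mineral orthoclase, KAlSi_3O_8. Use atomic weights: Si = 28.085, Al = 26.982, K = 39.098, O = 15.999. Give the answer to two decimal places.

M(KAlSi_3O_8) = 278.327 g/mol.
Al contributes 1 × 26.982 = 26.982 g per mole.
26.982/278.327 = 0.0969 → 9.69%.

9.69 mass %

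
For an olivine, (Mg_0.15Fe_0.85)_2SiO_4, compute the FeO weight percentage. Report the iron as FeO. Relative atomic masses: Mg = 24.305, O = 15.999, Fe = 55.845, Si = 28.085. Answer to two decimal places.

62.86 wt%

M((Mg_0.15Fe_0.85)_2SiO_4) = 194.309 g/mol; M(FeO) = 71.844 g/mol.
Moles FeO per formula unit = 1.70 Fe ÷ 1 = 1.7000.
FeO fraction = (1.7000 × 71.844) / 194.309 = 122.135/194.309 = 0.6286.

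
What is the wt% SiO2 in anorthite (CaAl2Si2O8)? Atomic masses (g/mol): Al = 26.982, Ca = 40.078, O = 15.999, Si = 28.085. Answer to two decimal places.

43.19 wt%

Formula mass = 278.204 g/mol.
2 Si → 2.0000 mol SiO2 per formula unit; M(SiO2) = 60.083, so SiO2 mass = 120.166 g.
120.166/278.204 × 100 = 43.19 wt%.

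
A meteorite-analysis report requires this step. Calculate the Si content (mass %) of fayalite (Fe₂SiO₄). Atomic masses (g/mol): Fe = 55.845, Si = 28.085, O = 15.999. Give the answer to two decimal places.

M(Fe₂SiO₄) = 203.771 g/mol.
Si contributes 1 × 28.085 = 28.085 g per mole.
28.085/203.771 = 0.1378 → 13.78%.

13.78 mass %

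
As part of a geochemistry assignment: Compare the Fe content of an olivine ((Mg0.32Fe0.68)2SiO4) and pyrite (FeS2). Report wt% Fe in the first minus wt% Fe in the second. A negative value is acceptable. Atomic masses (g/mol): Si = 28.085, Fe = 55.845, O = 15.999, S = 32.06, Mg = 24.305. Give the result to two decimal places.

-5.18 percentage points

First mineral: 75.949 g Fe in 183.585 g formula = 41.37 wt% Fe.
Second mineral: 55.845 g Fe in 119.965 g formula = 46.55 wt% Fe.
41.37% − 46.55% gives a difference of -5.18 percentage points.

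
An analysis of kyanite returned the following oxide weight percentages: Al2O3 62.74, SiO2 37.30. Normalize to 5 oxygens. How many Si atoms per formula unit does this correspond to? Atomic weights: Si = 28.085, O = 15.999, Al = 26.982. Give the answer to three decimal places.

Al2O3: 62.74/101.961 = 0.61533 mol → 1.23066 mol Al, 1.84599 mol O.
SiO2: 37.30/60.083 = 0.62081 mol → 0.62081 mol Si, 1.24162 mol O.
Total oxygen = 3.08761 mol. Normalization factor = 5/3.08761 = 1.61938.
Si per 5 O = 0.62081 × 1.61938 = 1.005.

1.005 Si apfu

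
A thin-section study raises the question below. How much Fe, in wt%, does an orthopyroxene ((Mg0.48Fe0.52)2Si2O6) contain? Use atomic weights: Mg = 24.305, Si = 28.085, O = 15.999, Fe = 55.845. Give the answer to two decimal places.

24.87 wt%

M((Mg0.48Fe0.52)2Si2O6) = 233.576 g/mol.
Fe contributes 1.04 × 55.845 = 58.079 g per mole.
58.079/233.576 = 0.2487 → 24.87%.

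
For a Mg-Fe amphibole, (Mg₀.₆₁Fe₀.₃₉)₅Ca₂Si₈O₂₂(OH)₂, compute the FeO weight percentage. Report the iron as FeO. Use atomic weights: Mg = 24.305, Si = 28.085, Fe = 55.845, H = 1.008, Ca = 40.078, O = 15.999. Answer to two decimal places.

16.03 wt%

M((Mg₀.₆₁Fe₀.₃₉)₅Ca₂Si₈O₂₂(OH)₂) = 873.856 g/mol; M(FeO) = 71.844 g/mol.
Moles FeO per formula unit = 1.95 Fe ÷ 1 = 1.9500.
FeO fraction = (1.9500 × 71.844) / 873.856 = 140.096/873.856 = 0.1603.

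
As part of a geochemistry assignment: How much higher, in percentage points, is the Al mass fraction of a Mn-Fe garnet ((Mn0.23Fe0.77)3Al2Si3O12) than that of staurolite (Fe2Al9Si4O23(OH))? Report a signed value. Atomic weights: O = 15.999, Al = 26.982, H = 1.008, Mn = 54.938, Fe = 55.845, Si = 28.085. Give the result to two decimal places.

First mineral: 53.964 g Al in 497.116 g formula = 10.86 wt% Al.
Second mineral: 242.838 g Al in 851.852 g formula = 28.51 wt% Al.
10.86% − 28.51% gives a difference of -17.65 percentage points.

-17.65 percentage points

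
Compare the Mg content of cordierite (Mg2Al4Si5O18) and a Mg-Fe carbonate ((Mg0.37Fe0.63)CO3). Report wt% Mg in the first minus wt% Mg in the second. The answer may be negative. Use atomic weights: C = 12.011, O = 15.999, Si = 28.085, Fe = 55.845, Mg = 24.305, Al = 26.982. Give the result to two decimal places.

-0.32 percentage points

Mg in Mg2Al4Si5O18: molar mass 584.945 g/mol; 2×24.305 = 48.610 g → 8.31 wt%.
Mg in (Mg0.37Fe0.63)CO3: molar mass 104.183 g/mol; 0.37×24.305 = 8.993 g → 8.63 wt%.
Difference = 8.31 − 8.63 = -0.32 percentage points.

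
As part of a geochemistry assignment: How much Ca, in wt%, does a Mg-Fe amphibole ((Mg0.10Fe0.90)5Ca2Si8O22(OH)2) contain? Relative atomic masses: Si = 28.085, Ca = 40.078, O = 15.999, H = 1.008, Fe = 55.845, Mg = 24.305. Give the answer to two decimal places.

M((Mg0.10Fe0.90)5Ca2Si8O22(OH)2) = 954.283 g/mol.
Ca contributes 2 × 40.078 = 80.156 g per mole.
80.156/954.283 = 0.0840 → 8.40%.

8.40 wt%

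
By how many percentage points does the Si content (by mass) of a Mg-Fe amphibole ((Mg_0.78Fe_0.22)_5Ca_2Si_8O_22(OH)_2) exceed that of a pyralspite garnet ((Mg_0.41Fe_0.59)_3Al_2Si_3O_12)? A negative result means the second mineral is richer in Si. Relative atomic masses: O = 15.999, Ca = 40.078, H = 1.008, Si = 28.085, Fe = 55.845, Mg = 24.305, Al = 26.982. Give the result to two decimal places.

Si in (Mg_0.78Fe_0.22)_5Ca_2Si_8O_22(OH)_2: molar mass 847.047 g/mol; 8×28.085 = 224.680 g → 26.53 wt%.
Si in (Mg_0.41Fe_0.59)_3Al_2Si_3O_12: molar mass 458.948 g/mol; 3×28.085 = 84.255 g → 18.36 wt%.
Difference = 26.53 − 18.36 = 8.17 percentage points.

8.17 percentage points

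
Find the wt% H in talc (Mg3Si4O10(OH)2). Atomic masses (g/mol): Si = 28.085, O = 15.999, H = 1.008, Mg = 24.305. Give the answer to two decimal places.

M(Mg3Si4O10(OH)2) = 379.259 g/mol.
H contributes 2 × 1.008 = 2.016 g per mole.
2.016/379.259 = 0.0053 → 0.53%.

0.53 mass %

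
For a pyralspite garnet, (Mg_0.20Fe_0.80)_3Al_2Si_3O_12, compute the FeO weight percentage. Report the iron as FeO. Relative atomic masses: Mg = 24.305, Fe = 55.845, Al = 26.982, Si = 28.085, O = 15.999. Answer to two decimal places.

36.01 wt%

Formula mass = 478.818 g/mol.
2.40 Fe → 2.4000 mol FeO per formula unit; M(FeO) = 71.844, so FeO mass = 172.426 g.
172.426/478.818 × 100 = 36.01 wt%.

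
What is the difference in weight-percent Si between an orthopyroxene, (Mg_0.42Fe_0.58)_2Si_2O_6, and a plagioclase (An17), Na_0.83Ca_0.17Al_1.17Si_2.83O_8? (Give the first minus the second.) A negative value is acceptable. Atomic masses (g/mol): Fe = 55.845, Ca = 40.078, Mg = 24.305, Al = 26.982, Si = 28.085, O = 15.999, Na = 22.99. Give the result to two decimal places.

-6.34 percentage points

First mineral: 56.170 g Si in 237.360 g formula = 23.66 wt% Si.
Second mineral: 79.481 g Si in 264.936 g formula = 30.00 wt% Si.
23.66% − 30.00% gives a difference of -6.34 percentage points.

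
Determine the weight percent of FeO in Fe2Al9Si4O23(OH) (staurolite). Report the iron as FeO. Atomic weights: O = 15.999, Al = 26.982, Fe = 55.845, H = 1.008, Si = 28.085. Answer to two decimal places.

16.87 wt%

Formula mass = 851.852 g/mol.
2 Fe → 2.0000 mol FeO per formula unit; M(FeO) = 71.844, so FeO mass = 143.688 g.
143.688/851.852 × 100 = 16.87 wt%.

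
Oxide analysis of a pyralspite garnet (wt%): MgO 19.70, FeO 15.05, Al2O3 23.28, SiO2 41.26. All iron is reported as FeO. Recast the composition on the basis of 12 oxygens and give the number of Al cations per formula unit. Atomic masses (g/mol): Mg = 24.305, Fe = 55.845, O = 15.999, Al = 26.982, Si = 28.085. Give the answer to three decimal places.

1.988 Al apfu

MgO: 19.70/40.304 = 0.48879 mol → 0.48879 mol Mg, 0.48879 mol O.
FeO: 15.05/71.844 = 0.20948 mol → 0.20948 mol Fe, 0.20948 mol O.
Al2O3: 23.28/101.961 = 0.22832 mol → 0.45664 mol Al, 0.68496 mol O.
SiO2: 41.26/60.083 = 0.68672 mol → 0.68672 mol Si, 1.37344 mol O.
Total oxygen = 2.75667 mol. Normalization factor = 12/2.75667 = 4.35308.
Al per 12 O = 0.45664 × 4.35308 = 1.988.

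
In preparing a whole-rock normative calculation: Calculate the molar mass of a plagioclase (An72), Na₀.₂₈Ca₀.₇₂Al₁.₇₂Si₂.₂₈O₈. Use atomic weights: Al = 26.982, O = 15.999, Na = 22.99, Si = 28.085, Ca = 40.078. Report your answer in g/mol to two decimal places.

M = 0.28×22.99 + 0.72×40.078 + 1.72×26.982 + 2.28×28.085 + 8×15.999

273.73 g/mol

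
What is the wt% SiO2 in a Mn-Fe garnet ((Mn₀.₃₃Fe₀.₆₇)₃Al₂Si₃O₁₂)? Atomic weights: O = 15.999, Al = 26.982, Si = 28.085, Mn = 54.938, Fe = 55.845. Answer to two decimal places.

36.28 wt%

Formula mass = 496.844 g/mol.
3 Si → 3.0000 mol SiO2 per formula unit; M(SiO2) = 60.083, so SiO2 mass = 180.249 g.
180.249/496.844 × 100 = 36.28 wt%.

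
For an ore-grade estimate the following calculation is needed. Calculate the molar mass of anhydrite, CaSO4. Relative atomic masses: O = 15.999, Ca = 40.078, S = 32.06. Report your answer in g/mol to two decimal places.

136.13 g/mol

The formula mass is the sum 1·40.078 + 1·32.06 + 4·15.999.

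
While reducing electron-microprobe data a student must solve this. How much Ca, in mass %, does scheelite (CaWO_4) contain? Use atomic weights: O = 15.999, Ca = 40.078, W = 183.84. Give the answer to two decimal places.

13.92 mass %

Molar mass of CaWO_4: 1*40.078 + 1*183.84 + 4*15.999 = 287.914 g/mol.
Mass of Ca per formula unit: 1 × 40.078 = 40.078 g.
Weight fraction Ca = 40.078 / 287.914 = 0.1392.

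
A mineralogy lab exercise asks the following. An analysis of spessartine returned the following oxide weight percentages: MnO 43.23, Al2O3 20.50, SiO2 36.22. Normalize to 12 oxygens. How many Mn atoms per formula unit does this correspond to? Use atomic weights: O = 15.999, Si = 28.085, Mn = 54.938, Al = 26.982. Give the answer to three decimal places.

MnO (M=70.937): mol = 0.60941; Mn = 0.60941, O = 0.60941.
Al2O3 (M=101.961): mol = 0.20106; Al = 0.40212, O = 0.60318.
SiO2 (M=60.083): mol = 0.60283; Si = 0.60283, O = 1.20566.
ΣO = 2.41825; factor = 12/ΣO = 4.96227.
Mn apfu = 0.60941 × 4.96227 = 3.024.

3.024 Mn apfu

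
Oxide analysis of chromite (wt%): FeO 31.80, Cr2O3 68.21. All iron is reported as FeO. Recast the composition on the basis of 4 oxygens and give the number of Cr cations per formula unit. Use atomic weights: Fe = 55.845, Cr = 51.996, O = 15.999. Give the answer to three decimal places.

2.007 Cr apfu

FeO: 31.80/71.844 = 0.44263 mol → 0.44263 mol Fe, 0.44263 mol O.
Cr2O3: 68.21/151.989 = 0.44878 mol → 0.89756 mol Cr, 1.34634 mol O.
Total oxygen = 1.78897 mol. Normalization factor = 4/1.78897 = 2.23592.
Cr per 4 O = 0.89756 × 2.23592 = 2.007.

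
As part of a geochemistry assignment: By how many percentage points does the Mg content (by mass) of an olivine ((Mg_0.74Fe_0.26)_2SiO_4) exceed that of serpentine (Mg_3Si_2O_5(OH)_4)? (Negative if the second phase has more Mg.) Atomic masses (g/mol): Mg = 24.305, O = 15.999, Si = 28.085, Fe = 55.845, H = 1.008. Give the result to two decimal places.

-3.41 percentage points

Mg in (Mg_0.74Fe_0.26)_2SiO_4: molar mass 157.092 g/mol; 1.48×24.305 = 35.971 g → 22.90 wt%.
Mg in Mg_3Si_2O_5(OH)_4: molar mass 277.108 g/mol; 3×24.305 = 72.915 g → 26.31 wt%.
Difference = 22.90 − 26.31 = -3.41 percentage points.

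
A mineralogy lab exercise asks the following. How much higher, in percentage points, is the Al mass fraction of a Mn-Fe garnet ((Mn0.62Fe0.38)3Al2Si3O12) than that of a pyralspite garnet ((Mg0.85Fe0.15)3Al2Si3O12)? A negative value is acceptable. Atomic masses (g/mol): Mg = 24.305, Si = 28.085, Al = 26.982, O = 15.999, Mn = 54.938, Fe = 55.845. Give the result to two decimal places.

-2.05 percentage points

M((Mn0.62Fe0.38)3Al2Si3O12) = 496.055 g/mol, so wt% Al = 53.964/496.055 × 100 = 10.88%.
M((Mg0.85Fe0.15)3Al2Si3O12) = 417.315 g/mol, so wt% Al = 53.964/417.315 × 100 = 12.93%.
10.88 − 12.93 = -2.05 pp.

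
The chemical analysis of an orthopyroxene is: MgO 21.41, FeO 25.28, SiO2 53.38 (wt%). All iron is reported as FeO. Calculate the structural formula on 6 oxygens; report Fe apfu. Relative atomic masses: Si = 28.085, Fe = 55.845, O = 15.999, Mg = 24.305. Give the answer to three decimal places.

0.794 Fe apfu

MgO: 21.41/40.304 = 0.53121 mol → 0.53121 mol Mg, 0.53121 mol O.
FeO: 25.28/71.844 = 0.35187 mol → 0.35187 mol Fe, 0.35187 mol O.
SiO2: 53.38/60.083 = 0.88844 mol → 0.88844 mol Si, 1.77688 mol O.
Total oxygen = 2.65996 mol. Normalization factor = 6/2.65996 = 2.25567.
Fe per 6 O = 0.35187 × 2.25567 = 0.794.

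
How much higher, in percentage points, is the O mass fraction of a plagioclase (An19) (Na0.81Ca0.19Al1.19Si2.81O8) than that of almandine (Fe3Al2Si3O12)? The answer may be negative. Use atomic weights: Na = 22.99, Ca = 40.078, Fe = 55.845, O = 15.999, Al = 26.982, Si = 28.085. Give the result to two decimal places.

9.68 percentage points

M(Na0.81Ca0.19Al1.19Si2.81O8) = 265.256 g/mol, so wt% O = 127.992/265.256 × 100 = 48.25%.
M(Fe3Al2Si3O12) = 497.742 g/mol, so wt% O = 191.988/497.742 × 100 = 38.57%.
48.25 − 38.57 = 9.68 pp.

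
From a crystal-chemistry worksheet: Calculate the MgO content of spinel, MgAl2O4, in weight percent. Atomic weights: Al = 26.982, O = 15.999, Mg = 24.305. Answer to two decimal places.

M(MgAl2O4) = 142.265 g/mol; M(MgO) = 40.304 g/mol.
Moles MgO per formula unit = 1 Mg ÷ 1 = 1.0000.
MgO fraction = (1.0000 × 40.304) / 142.265 = 40.304/142.265 = 0.2833.

28.33 wt%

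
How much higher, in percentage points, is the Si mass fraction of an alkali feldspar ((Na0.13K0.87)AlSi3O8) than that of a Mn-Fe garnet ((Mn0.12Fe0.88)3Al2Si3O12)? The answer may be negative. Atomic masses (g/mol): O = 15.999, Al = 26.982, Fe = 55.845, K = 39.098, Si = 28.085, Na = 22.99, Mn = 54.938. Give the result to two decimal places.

Si in (Na0.13K0.87)AlSi3O8: molar mass 276.233 g/mol; 3×28.085 = 84.255 g → 30.50 wt%.
Si in (Mn0.12Fe0.88)3Al2Si3O12: molar mass 497.415 g/mol; 3×28.085 = 84.255 g → 16.94 wt%.
Difference = 30.50 − 16.94 = 13.56 percentage points.

13.56 percentage points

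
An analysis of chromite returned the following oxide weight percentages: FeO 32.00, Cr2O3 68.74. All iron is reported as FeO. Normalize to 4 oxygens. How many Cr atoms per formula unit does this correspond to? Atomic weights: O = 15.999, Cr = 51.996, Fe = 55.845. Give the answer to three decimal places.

2.008 Cr apfu

FeO (M=71.844): mol = 0.44541; Fe = 0.44541, O = 0.44541.
Cr2O3 (M=151.989): mol = 0.45227; Cr = 0.90454, O = 1.35681.
ΣO = 1.80222; factor = 4/ΣO = 2.21948.
Cr apfu = 0.90454 × 2.21948 = 2.008.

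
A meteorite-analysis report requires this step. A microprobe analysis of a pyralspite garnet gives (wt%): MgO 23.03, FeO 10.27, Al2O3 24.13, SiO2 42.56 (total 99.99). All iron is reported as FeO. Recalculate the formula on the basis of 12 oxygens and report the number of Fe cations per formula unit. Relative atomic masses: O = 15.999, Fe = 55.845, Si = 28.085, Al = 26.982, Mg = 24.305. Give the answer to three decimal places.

MgO (M=40.304): mol = 0.57141; Mg = 0.57141, O = 0.57141.
FeO (M=71.844): mol = 0.14295; Fe = 0.14295, O = 0.14295.
Al2O3 (M=101.961): mol = 0.23666; Al = 0.47332, O = 0.70998.
SiO2 (M=60.083): mol = 0.70835; Si = 0.70835, O = 1.41670.
ΣO = 2.84104; factor = 12/ΣO = 4.22381.
Fe apfu = 0.14295 × 4.22381 = 0.604.

0.604 Fe apfu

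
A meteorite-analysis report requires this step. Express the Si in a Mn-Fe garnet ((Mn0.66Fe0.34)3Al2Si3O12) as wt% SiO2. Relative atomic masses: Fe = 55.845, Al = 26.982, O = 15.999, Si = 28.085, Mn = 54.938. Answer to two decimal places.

36.34 wt%

M((Mn0.66Fe0.34)3Al2Si3O12) = 495.946 g/mol; M(SiO2) = 60.083 g/mol.
Moles SiO2 per formula unit = 3 Si ÷ 1 = 3.0000.
SiO2 fraction = (3.0000 × 60.083) / 495.946 = 180.249/495.946 = 0.3634.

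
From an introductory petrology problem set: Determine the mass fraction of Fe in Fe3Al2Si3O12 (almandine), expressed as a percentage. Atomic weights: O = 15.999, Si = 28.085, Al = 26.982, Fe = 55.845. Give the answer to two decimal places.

33.66 mass %

M(Fe3Al2Si3O12) = 497.742 g/mol.
Fe contributes 3 × 55.845 = 167.535 g per mole.
167.535/497.742 = 0.3366 → 33.66%.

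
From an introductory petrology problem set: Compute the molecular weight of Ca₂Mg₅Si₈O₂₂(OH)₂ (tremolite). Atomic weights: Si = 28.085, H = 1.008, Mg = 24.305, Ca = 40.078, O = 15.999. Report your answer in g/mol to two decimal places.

812.35 g/mol

M = 2·40.078 + 5·24.305 + 8·28.085 + 24·15.999 + 2·1.008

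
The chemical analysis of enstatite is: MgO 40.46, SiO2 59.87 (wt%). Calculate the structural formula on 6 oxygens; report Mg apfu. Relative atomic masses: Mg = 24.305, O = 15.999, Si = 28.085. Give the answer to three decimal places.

MgO: 40.46/40.304 = 1.00387 mol → 1.00387 mol Mg, 1.00387 mol O.
SiO2: 59.87/60.083 = 0.99645 mol → 0.99645 mol Si, 1.99290 mol O.
Total oxygen = 2.99677 mol. Normalization factor = 6/2.99677 = 2.00216.
Mg per 6 O = 1.00387 × 2.00216 = 2.010.

2.010 Mg apfu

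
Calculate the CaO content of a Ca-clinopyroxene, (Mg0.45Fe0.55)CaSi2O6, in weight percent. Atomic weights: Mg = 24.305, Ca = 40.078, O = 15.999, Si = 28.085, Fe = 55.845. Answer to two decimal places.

Formula mass = 233.894 g/mol.
1 Ca → 1.0000 mol CaO per formula unit; M(CaO) = 56.077, so CaO mass = 56.077 g.
56.077/233.894 × 100 = 23.98 wt%.

23.98 wt%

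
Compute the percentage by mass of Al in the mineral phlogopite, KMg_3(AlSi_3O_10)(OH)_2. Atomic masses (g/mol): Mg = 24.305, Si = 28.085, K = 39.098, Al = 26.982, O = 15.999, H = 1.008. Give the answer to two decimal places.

Formula mass = 1·39.098 + 3·24.305 + 1·26.982 + 3·28.085 + 12·15.999 + 2·1.008 = 417.254 g/mol, of which 26.982 g is Al.
So Al makes up 26.982/417.254 = 0.0647 of the mass, i.e. 6.47%.

6.47 wt%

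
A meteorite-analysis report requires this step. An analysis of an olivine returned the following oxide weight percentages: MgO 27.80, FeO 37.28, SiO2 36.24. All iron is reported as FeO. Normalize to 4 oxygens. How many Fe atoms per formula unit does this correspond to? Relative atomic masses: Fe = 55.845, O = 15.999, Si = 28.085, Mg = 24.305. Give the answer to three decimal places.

27.80 wt% MgO ÷ 40.304 g/mol = 0.68976 mol, giving 0.68976 Mg and 0.68976 O.
37.28 wt% FeO ÷ 71.844 g/mol = 0.51890 mol, giving 0.51890 Fe and 0.51890 O.
36.24 wt% SiO2 ÷ 60.083 g/mol = 0.60317 mol, giving 0.60317 Si and 1.20634 O.
Oxygen sums to 2.41500; scaling by 4/2.41500 = 1.65631 puts the formula on 4 O.
Fe: 0.51890 × 1.65631 = 0.859 atoms per formula unit.

0.859 Fe apfu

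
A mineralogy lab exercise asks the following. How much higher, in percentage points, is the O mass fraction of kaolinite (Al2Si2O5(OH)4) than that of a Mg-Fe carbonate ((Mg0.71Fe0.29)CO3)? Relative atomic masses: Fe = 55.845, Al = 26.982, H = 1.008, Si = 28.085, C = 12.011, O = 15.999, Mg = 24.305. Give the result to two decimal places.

First mineral: 143.991 g O in 258.157 g formula = 55.78 wt% O.
Second mineral: 47.997 g O in 93.460 g formula = 51.36 wt% O.
55.78% − 51.36% gives a difference of 4.42 percentage points.

4.42 percentage points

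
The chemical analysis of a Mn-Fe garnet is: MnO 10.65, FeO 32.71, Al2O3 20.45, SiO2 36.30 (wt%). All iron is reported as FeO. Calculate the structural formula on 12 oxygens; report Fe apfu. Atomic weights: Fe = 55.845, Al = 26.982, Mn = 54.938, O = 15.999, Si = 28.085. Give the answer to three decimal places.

2.262 Fe apfu

MnO: 10.65/70.937 = 0.15013 mol → 0.15013 mol Mn, 0.15013 mol O.
FeO: 32.71/71.844 = 0.45529 mol → 0.45529 mol Fe, 0.45529 mol O.
Al2O3: 20.45/101.961 = 0.20057 mol → 0.40114 mol Al, 0.60171 mol O.
SiO2: 36.30/60.083 = 0.60416 mol → 0.60416 mol Si, 1.20832 mol O.
Total oxygen = 2.41545 mol. Normalization factor = 12/2.41545 = 4.96802.
Fe per 12 O = 0.45529 × 4.96802 = 2.262.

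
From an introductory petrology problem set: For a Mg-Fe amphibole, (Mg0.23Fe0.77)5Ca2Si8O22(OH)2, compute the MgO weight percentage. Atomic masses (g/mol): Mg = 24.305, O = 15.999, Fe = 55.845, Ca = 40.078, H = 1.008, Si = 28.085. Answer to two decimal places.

Molar mass of (Mg0.23Fe0.77)5Ca2Si8O22(OH)2 = 1.15×24.305 + 3.85×55.845 + 2×40.078 + 8×28.085 + 24×15.999 + 2×1.008 = 933.782 g/mol.
Each formula unit contains 1.15 Mg, equivalent to 1.15/1 = 1.1500 mol MgO.
M(MgO) = 1×24.305 + 1×15.999 = 40.304 g/mol.
Mass of MgO per formula unit = 1.1500 × 40.304 = 46.350 g.
MgO wt% = 46.350 / 933.782 × 100 = 4.96%.

4.96 wt%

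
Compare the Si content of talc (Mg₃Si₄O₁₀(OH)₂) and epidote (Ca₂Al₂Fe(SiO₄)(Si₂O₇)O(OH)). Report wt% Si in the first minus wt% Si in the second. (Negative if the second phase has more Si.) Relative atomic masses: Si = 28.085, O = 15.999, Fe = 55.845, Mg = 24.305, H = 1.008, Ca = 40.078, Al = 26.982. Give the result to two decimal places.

12.18 percentage points

Si in Mg₃Si₄O₁₀(OH)₂: molar mass 379.259 g/mol; 4×28.085 = 112.340 g → 29.62 wt%.
Si in Ca₂Al₂Fe(SiO₄)(Si₂O₇)O(OH): molar mass 483.215 g/mol; 3×28.085 = 84.255 g → 17.44 wt%.
Difference = 29.62 − 17.44 = 12.18 percentage points.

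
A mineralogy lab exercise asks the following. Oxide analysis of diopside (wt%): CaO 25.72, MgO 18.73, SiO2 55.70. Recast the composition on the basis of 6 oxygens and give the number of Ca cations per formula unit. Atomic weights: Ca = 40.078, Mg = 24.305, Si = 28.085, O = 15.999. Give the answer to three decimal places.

0.991 Ca apfu

CaO: 25.72/56.077 = 0.45866 mol → 0.45866 mol Ca, 0.45866 mol O.
MgO: 18.73/40.304 = 0.46472 mol → 0.46472 mol Mg, 0.46472 mol O.
SiO2: 55.70/60.083 = 0.92705 mol → 0.92705 mol Si, 1.85410 mol O.
Total oxygen = 2.77748 mol. Normalization factor = 6/2.77748 = 2.16023.
Ca per 6 O = 0.45866 × 2.16023 = 0.991.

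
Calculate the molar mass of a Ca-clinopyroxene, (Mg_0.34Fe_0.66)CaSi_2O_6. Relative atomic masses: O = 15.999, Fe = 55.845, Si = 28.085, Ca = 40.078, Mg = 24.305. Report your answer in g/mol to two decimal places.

237.36 g/mol

M = 0.34*24.305 + 0.66*55.845 + 1*40.078 + 2*28.085 + 6*15.999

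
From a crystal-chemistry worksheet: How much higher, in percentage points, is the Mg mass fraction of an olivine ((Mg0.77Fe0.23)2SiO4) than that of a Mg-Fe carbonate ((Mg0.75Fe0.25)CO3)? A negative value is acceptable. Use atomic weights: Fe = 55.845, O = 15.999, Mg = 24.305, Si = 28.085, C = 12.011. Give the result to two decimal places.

First mineral: 37.430 g Mg in 155.199 g formula = 24.12 wt% Mg.
Second mineral: 18.229 g Mg in 92.198 g formula = 19.77 wt% Mg.
24.12% − 19.77% gives a difference of 4.35 percentage points.

4.35 percentage points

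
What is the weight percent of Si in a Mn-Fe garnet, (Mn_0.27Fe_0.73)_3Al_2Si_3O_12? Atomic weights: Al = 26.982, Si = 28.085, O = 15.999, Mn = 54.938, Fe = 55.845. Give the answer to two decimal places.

Formula mass = 0.81*54.938 + 2.19*55.845 + 2*26.982 + 3*28.085 + 12*15.999 = 497.007 g/mol, of which 84.255 g is Si.
So Si makes up 84.255/497.007 = 0.1695 of the mass, i.e. 16.95%.

16.95 wt%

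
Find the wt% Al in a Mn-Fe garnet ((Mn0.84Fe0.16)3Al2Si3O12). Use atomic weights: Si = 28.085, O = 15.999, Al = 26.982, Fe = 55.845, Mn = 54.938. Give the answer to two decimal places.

Molar mass of (Mn0.84Fe0.16)3Al2Si3O12: 2.52·54.938 + 0.48·55.845 + 2·26.982 + 3·28.085 + 12·15.999 = 495.456 g/mol.
Mass of Al per formula unit: 2 × 26.982 = 53.964 g.
Weight fraction Al = 53.964 / 495.456 = 0.1089.

10.89 mass %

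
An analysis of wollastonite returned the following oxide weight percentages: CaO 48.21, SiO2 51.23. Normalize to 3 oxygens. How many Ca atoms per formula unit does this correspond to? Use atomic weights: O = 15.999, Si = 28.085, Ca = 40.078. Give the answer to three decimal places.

1.006 Ca apfu

48.21 wt% CaO ÷ 56.077 g/mol = 0.85971 mol, giving 0.85971 Ca and 0.85971 O.
51.23 wt% SiO2 ÷ 60.083 g/mol = 0.85265 mol, giving 0.85265 Si and 1.70530 O.
Oxygen sums to 2.56501; scaling by 3/2.56501 = 1.16959 puts the formula on 3 O.
Ca: 0.85971 × 1.16959 = 1.006 atoms per formula unit.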